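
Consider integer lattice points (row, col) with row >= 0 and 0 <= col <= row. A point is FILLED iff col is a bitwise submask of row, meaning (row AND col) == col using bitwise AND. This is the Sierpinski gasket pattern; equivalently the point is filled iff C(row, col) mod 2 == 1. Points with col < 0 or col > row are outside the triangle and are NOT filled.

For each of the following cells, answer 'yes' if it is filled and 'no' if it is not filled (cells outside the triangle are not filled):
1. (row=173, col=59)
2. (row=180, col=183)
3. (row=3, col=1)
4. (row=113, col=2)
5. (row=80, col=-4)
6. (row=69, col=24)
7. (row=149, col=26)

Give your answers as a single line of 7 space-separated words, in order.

Answer: no no yes no no no no

Derivation:
(173,59): row=0b10101101, col=0b111011, row AND col = 0b101001 = 41; 41 != 59 -> empty
(180,183): col outside [0, 180] -> not filled
(3,1): row=0b11, col=0b1, row AND col = 0b1 = 1; 1 == 1 -> filled
(113,2): row=0b1110001, col=0b10, row AND col = 0b0 = 0; 0 != 2 -> empty
(80,-4): col outside [0, 80] -> not filled
(69,24): row=0b1000101, col=0b11000, row AND col = 0b0 = 0; 0 != 24 -> empty
(149,26): row=0b10010101, col=0b11010, row AND col = 0b10000 = 16; 16 != 26 -> empty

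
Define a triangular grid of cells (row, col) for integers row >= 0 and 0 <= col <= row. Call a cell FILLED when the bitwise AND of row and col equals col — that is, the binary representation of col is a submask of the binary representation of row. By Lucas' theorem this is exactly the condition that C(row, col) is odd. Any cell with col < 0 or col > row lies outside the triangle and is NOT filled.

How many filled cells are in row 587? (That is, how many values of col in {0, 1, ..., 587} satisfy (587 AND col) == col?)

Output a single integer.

Answer: 32

Derivation:
587 in binary = 1001001011
popcount(587) = number of 1-bits in 1001001011 = 5
A col c satisfies (587 AND c) == c iff every set bit of c is also set in 587; each of the 5 set bits of 587 can independently be on or off in c.
count = 2^5 = 32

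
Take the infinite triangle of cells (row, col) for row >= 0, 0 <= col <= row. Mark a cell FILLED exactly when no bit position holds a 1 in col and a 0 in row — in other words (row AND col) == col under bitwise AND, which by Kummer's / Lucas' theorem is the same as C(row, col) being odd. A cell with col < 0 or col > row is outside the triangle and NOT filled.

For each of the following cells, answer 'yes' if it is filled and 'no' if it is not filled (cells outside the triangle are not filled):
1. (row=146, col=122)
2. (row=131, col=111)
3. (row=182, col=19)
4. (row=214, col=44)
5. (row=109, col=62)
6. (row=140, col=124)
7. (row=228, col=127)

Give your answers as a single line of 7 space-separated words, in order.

Answer: no no no no no no no

Derivation:
(146,122): row=0b10010010, col=0b1111010, row AND col = 0b10010 = 18; 18 != 122 -> empty
(131,111): row=0b10000011, col=0b1101111, row AND col = 0b11 = 3; 3 != 111 -> empty
(182,19): row=0b10110110, col=0b10011, row AND col = 0b10010 = 18; 18 != 19 -> empty
(214,44): row=0b11010110, col=0b101100, row AND col = 0b100 = 4; 4 != 44 -> empty
(109,62): row=0b1101101, col=0b111110, row AND col = 0b101100 = 44; 44 != 62 -> empty
(140,124): row=0b10001100, col=0b1111100, row AND col = 0b1100 = 12; 12 != 124 -> empty
(228,127): row=0b11100100, col=0b1111111, row AND col = 0b1100100 = 100; 100 != 127 -> empty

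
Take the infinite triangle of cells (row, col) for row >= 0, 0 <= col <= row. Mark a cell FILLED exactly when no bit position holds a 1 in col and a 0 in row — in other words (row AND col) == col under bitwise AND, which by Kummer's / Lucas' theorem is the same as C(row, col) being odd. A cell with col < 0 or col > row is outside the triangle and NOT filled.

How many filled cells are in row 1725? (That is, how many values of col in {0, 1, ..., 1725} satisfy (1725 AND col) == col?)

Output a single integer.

Answer: 256

Derivation:
1725 in binary = 11010111101
popcount(1725) = number of 1-bits in 11010111101 = 8
A col c satisfies (1725 AND c) == c iff every set bit of c is also set in 1725; each of the 8 set bits of 1725 can independently be on or off in c.
count = 2^8 = 256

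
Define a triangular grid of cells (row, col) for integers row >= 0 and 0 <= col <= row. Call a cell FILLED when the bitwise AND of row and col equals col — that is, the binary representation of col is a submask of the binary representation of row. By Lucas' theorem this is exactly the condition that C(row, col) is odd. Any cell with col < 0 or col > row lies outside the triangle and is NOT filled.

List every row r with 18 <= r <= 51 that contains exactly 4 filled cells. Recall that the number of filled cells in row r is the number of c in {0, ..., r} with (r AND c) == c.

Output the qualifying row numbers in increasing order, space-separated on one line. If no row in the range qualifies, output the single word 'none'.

Row r has 2^popcount(r) filled cells, so we need popcount(r) = log2(4) = 2.
Scan r = 18..51 and keep those with exactly 2 one-bits:
r=18=10010 popcount=2 -> KEEP
r=19=10011 popcount=3 -> skip
r=20=10100 popcount=2 -> KEEP
r=21=10101 popcount=3 -> skip
r=22=10110 popcount=3 -> skip
r=23=10111 popcount=4 -> skip
r=24=11000 popcount=2 -> KEEP
r=25=11001 popcount=3 -> skip
r=26=11010 popcount=3 -> skip
r=27=11011 popcount=4 -> skip
r=28=11100 popcount=3 -> skip
r=29=11101 popcount=4 -> skip
r=30=11110 popcount=4 -> skip
r=31=11111 popcount=5 -> skip
r=32=100000 popcount=1 -> skip
r=33=100001 popcount=2 -> KEEP
r=34=100010 popcount=2 -> KEEP
r=35=100011 popcount=3 -> skip
r=36=100100 popcount=2 -> KEEP
r=37=100101 popcount=3 -> skip
r=38=100110 popcount=3 -> skip
r=39=100111 popcount=4 -> skip
r=40=101000 popcount=2 -> KEEP
r=41=101001 popcount=3 -> skip
r=42=101010 popcount=3 -> skip
r=43=101011 popcount=4 -> skip
r=44=101100 popcount=3 -> skip
r=45=101101 popcount=4 -> skip
r=46=101110 popcount=4 -> skip
r=47=101111 popcount=5 -> skip
r=48=110000 popcount=2 -> KEEP
r=49=110001 popcount=3 -> skip
r=50=110010 popcount=3 -> skip
r=51=110011 popcount=4 -> skip
Kept rows: 18 20 24 33 34 36 40 48

Answer: 18 20 24 33 34 36 40 48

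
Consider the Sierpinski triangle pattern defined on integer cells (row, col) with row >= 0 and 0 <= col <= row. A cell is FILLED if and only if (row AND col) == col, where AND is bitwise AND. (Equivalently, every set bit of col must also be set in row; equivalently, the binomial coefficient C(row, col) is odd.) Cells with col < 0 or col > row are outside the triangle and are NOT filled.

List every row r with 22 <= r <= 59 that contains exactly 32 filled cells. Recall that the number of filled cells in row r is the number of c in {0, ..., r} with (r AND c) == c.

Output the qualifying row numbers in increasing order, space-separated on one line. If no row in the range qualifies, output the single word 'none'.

Row r has 2^popcount(r) filled cells, so we need popcount(r) = log2(32) = 5.
Scan r = 22..59 and keep those with exactly 5 one-bits:
r=22=10110 popcount=3 -> skip
r=23=10111 popcount=4 -> skip
r=24=11000 popcount=2 -> skip
r=25=11001 popcount=3 -> skip
r=26=11010 popcount=3 -> skip
r=27=11011 popcount=4 -> skip
r=28=11100 popcount=3 -> skip
r=29=11101 popcount=4 -> skip
r=30=11110 popcount=4 -> skip
r=31=11111 popcount=5 -> KEEP
r=32=100000 popcount=1 -> skip
r=33=100001 popcount=2 -> skip
r=34=100010 popcount=2 -> skip
r=35=100011 popcount=3 -> skip
r=36=100100 popcount=2 -> skip
r=37=100101 popcount=3 -> skip
r=38=100110 popcount=3 -> skip
r=39=100111 popcount=4 -> skip
r=40=101000 popcount=2 -> skip
r=41=101001 popcount=3 -> skip
r=42=101010 popcount=3 -> skip
r=43=101011 popcount=4 -> skip
r=44=101100 popcount=3 -> skip
r=45=101101 popcount=4 -> skip
r=46=101110 popcount=4 -> skip
r=47=101111 popcount=5 -> KEEP
r=48=110000 popcount=2 -> skip
r=49=110001 popcount=3 -> skip
r=50=110010 popcount=3 -> skip
r=51=110011 popcount=4 -> skip
r=52=110100 popcount=3 -> skip
r=53=110101 popcount=4 -> skip
r=54=110110 popcount=4 -> skip
r=55=110111 popcount=5 -> KEEP
r=56=111000 popcount=3 -> skip
r=57=111001 popcount=4 -> skip
r=58=111010 popcount=4 -> skip
r=59=111011 popcount=5 -> KEEP
Kept rows: 31 47 55 59

Answer: 31 47 55 59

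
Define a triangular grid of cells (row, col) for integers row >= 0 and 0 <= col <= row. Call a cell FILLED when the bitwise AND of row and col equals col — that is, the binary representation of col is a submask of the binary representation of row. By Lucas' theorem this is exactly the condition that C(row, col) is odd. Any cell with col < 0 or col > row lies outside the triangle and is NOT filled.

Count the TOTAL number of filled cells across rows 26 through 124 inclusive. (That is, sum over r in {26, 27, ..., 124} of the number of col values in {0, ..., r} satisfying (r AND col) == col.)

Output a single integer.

Answer: 1784

Derivation:
r26=11010 pc3: +8 =8
r27=11011 pc4: +16 =24
r28=11100 pc3: +8 =32
r29=11101 pc4: +16 =48
r30=11110 pc4: +16 =64
r31=11111 pc5: +32 =96
r32=100000 pc1: +2 =98
r33=100001 pc2: +4 =102
r34=100010 pc2: +4 =106
r35=100011 pc3: +8 =114
r36=100100 pc2: +4 =118
r37=100101 pc3: +8 =126
r38=100110 pc3: +8 =134
r39=100111 pc4: +16 =150
r40=101000 pc2: +4 =154
r41=101001 pc3: +8 =162
r42=101010 pc3: +8 =170
r43=101011 pc4: +16 =186
r44=101100 pc3: +8 =194
r45=101101 pc4: +16 =210
r46=101110 pc4: +16 =226
r47=101111 pc5: +32 =258
r48=110000 pc2: +4 =262
r49=110001 pc3: +8 =270
r50=110010 pc3: +8 =278
r51=110011 pc4: +16 =294
r52=110100 pc3: +8 =302
r53=110101 pc4: +16 =318
r54=110110 pc4: +16 =334
r55=110111 pc5: +32 =366
r56=111000 pc3: +8 =374
r57=111001 pc4: +16 =390
r58=111010 pc4: +16 =406
r59=111011 pc5: +32 =438
r60=111100 pc4: +16 =454
r61=111101 pc5: +32 =486
r62=111110 pc5: +32 =518
r63=111111 pc6: +64 =582
r64=1000000 pc1: +2 =584
r65=1000001 pc2: +4 =588
r66=1000010 pc2: +4 =592
r67=1000011 pc3: +8 =600
r68=1000100 pc2: +4 =604
r69=1000101 pc3: +8 =612
r70=1000110 pc3: +8 =620
r71=1000111 pc4: +16 =636
r72=1001000 pc2: +4 =640
r73=1001001 pc3: +8 =648
r74=1001010 pc3: +8 =656
r75=1001011 pc4: +16 =672
r76=1001100 pc3: +8 =680
r77=1001101 pc4: +16 =696
r78=1001110 pc4: +16 =712
r79=1001111 pc5: +32 =744
r80=1010000 pc2: +4 =748
r81=1010001 pc3: +8 =756
r82=1010010 pc3: +8 =764
r83=1010011 pc4: +16 =780
r84=1010100 pc3: +8 =788
r85=1010101 pc4: +16 =804
r86=1010110 pc4: +16 =820
r87=1010111 pc5: +32 =852
r88=1011000 pc3: +8 =860
r89=1011001 pc4: +16 =876
r90=1011010 pc4: +16 =892
r91=1011011 pc5: +32 =924
r92=1011100 pc4: +16 =940
r93=1011101 pc5: +32 =972
r94=1011110 pc5: +32 =1004
r95=1011111 pc6: +64 =1068
r96=1100000 pc2: +4 =1072
r97=1100001 pc3: +8 =1080
r98=1100010 pc3: +8 =1088
r99=1100011 pc4: +16 =1104
r100=1100100 pc3: +8 =1112
r101=1100101 pc4: +16 =1128
r102=1100110 pc4: +16 =1144
r103=1100111 pc5: +32 =1176
r104=1101000 pc3: +8 =1184
r105=1101001 pc4: +16 =1200
r106=1101010 pc4: +16 =1216
r107=1101011 pc5: +32 =1248
r108=1101100 pc4: +16 =1264
r109=1101101 pc5: +32 =1296
r110=1101110 pc5: +32 =1328
r111=1101111 pc6: +64 =1392
r112=1110000 pc3: +8 =1400
r113=1110001 pc4: +16 =1416
r114=1110010 pc4: +16 =1432
r115=1110011 pc5: +32 =1464
r116=1110100 pc4: +16 =1480
r117=1110101 pc5: +32 =1512
r118=1110110 pc5: +32 =1544
r119=1110111 pc6: +64 =1608
r120=1111000 pc4: +16 =1624
r121=1111001 pc5: +32 =1656
r122=1111010 pc5: +32 =1688
r123=1111011 pc6: +64 =1752
r124=1111100 pc5: +32 =1784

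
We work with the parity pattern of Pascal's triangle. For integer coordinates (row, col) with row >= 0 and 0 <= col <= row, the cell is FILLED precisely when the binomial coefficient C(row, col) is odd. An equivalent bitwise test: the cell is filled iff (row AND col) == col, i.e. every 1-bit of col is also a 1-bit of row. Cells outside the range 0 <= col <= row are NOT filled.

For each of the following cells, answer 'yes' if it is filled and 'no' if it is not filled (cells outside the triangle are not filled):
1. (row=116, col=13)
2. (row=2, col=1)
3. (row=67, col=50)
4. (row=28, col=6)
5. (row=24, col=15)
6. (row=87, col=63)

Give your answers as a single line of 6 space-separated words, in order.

Answer: no no no no no no

Derivation:
(116,13): row=0b1110100, col=0b1101, row AND col = 0b100 = 4; 4 != 13 -> empty
(2,1): row=0b10, col=0b1, row AND col = 0b0 = 0; 0 != 1 -> empty
(67,50): row=0b1000011, col=0b110010, row AND col = 0b10 = 2; 2 != 50 -> empty
(28,6): row=0b11100, col=0b110, row AND col = 0b100 = 4; 4 != 6 -> empty
(24,15): row=0b11000, col=0b1111, row AND col = 0b1000 = 8; 8 != 15 -> empty
(87,63): row=0b1010111, col=0b111111, row AND col = 0b10111 = 23; 23 != 63 -> empty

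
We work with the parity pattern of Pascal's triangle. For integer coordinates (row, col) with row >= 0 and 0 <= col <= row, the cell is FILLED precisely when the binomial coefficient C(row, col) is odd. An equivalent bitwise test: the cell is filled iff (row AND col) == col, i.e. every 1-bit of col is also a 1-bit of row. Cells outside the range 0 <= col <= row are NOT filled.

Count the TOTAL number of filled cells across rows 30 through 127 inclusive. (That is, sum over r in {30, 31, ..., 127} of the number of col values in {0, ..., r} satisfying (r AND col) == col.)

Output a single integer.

r30=11110 pc4: +16 =16
r31=11111 pc5: +32 =48
r32=100000 pc1: +2 =50
r33=100001 pc2: +4 =54
r34=100010 pc2: +4 =58
r35=100011 pc3: +8 =66
r36=100100 pc2: +4 =70
r37=100101 pc3: +8 =78
r38=100110 pc3: +8 =86
r39=100111 pc4: +16 =102
r40=101000 pc2: +4 =106
r41=101001 pc3: +8 =114
r42=101010 pc3: +8 =122
r43=101011 pc4: +16 =138
r44=101100 pc3: +8 =146
r45=101101 pc4: +16 =162
r46=101110 pc4: +16 =178
r47=101111 pc5: +32 =210
r48=110000 pc2: +4 =214
r49=110001 pc3: +8 =222
r50=110010 pc3: +8 =230
r51=110011 pc4: +16 =246
r52=110100 pc3: +8 =254
r53=110101 pc4: +16 =270
r54=110110 pc4: +16 =286
r55=110111 pc5: +32 =318
r56=111000 pc3: +8 =326
r57=111001 pc4: +16 =342
r58=111010 pc4: +16 =358
r59=111011 pc5: +32 =390
r60=111100 pc4: +16 =406
r61=111101 pc5: +32 =438
r62=111110 pc5: +32 =470
r63=111111 pc6: +64 =534
r64=1000000 pc1: +2 =536
r65=1000001 pc2: +4 =540
r66=1000010 pc2: +4 =544
r67=1000011 pc3: +8 =552
r68=1000100 pc2: +4 =556
r69=1000101 pc3: +8 =564
r70=1000110 pc3: +8 =572
r71=1000111 pc4: +16 =588
r72=1001000 pc2: +4 =592
r73=1001001 pc3: +8 =600
r74=1001010 pc3: +8 =608
r75=1001011 pc4: +16 =624
r76=1001100 pc3: +8 =632
r77=1001101 pc4: +16 =648
r78=1001110 pc4: +16 =664
r79=1001111 pc5: +32 =696
r80=1010000 pc2: +4 =700
r81=1010001 pc3: +8 =708
r82=1010010 pc3: +8 =716
r83=1010011 pc4: +16 =732
r84=1010100 pc3: +8 =740
r85=1010101 pc4: +16 =756
r86=1010110 pc4: +16 =772
r87=1010111 pc5: +32 =804
r88=1011000 pc3: +8 =812
r89=1011001 pc4: +16 =828
r90=1011010 pc4: +16 =844
r91=1011011 pc5: +32 =876
r92=1011100 pc4: +16 =892
r93=1011101 pc5: +32 =924
r94=1011110 pc5: +32 =956
r95=1011111 pc6: +64 =1020
r96=1100000 pc2: +4 =1024
r97=1100001 pc3: +8 =1032
r98=1100010 pc3: +8 =1040
r99=1100011 pc4: +16 =1056
r100=1100100 pc3: +8 =1064
r101=1100101 pc4: +16 =1080
r102=1100110 pc4: +16 =1096
r103=1100111 pc5: +32 =1128
r104=1101000 pc3: +8 =1136
r105=1101001 pc4: +16 =1152
r106=1101010 pc4: +16 =1168
r107=1101011 pc5: +32 =1200
r108=1101100 pc4: +16 =1216
r109=1101101 pc5: +32 =1248
r110=1101110 pc5: +32 =1280
r111=1101111 pc6: +64 =1344
r112=1110000 pc3: +8 =1352
r113=1110001 pc4: +16 =1368
r114=1110010 pc4: +16 =1384
r115=1110011 pc5: +32 =1416
r116=1110100 pc4: +16 =1432
r117=1110101 pc5: +32 =1464
r118=1110110 pc5: +32 =1496
r119=1110111 pc6: +64 =1560
r120=1111000 pc4: +16 =1576
r121=1111001 pc5: +32 =1608
r122=1111010 pc5: +32 =1640
r123=1111011 pc6: +64 =1704
r124=1111100 pc5: +32 =1736
r125=1111101 pc6: +64 =1800
r126=1111110 pc6: +64 =1864
r127=1111111 pc7: +128 =1992

Answer: 1992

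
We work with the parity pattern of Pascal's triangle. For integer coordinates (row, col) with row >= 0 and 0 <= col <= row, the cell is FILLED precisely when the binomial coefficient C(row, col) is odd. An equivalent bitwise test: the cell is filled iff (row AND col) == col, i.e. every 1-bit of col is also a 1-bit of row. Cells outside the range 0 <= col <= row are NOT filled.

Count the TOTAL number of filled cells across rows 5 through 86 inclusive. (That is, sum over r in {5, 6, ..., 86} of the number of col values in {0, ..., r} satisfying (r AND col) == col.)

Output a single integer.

r5=101 pc2: +4 =4
r6=110 pc2: +4 =8
r7=111 pc3: +8 =16
r8=1000 pc1: +2 =18
r9=1001 pc2: +4 =22
r10=1010 pc2: +4 =26
r11=1011 pc3: +8 =34
r12=1100 pc2: +4 =38
r13=1101 pc3: +8 =46
r14=1110 pc3: +8 =54
r15=1111 pc4: +16 =70
r16=10000 pc1: +2 =72
r17=10001 pc2: +4 =76
r18=10010 pc2: +4 =80
r19=10011 pc3: +8 =88
r20=10100 pc2: +4 =92
r21=10101 pc3: +8 =100
r22=10110 pc3: +8 =108
r23=10111 pc4: +16 =124
r24=11000 pc2: +4 =128
r25=11001 pc3: +8 =136
r26=11010 pc3: +8 =144
r27=11011 pc4: +16 =160
r28=11100 pc3: +8 =168
r29=11101 pc4: +16 =184
r30=11110 pc4: +16 =200
r31=11111 pc5: +32 =232
r32=100000 pc1: +2 =234
r33=100001 pc2: +4 =238
r34=100010 pc2: +4 =242
r35=100011 pc3: +8 =250
r36=100100 pc2: +4 =254
r37=100101 pc3: +8 =262
r38=100110 pc3: +8 =270
r39=100111 pc4: +16 =286
r40=101000 pc2: +4 =290
r41=101001 pc3: +8 =298
r42=101010 pc3: +8 =306
r43=101011 pc4: +16 =322
r44=101100 pc3: +8 =330
r45=101101 pc4: +16 =346
r46=101110 pc4: +16 =362
r47=101111 pc5: +32 =394
r48=110000 pc2: +4 =398
r49=110001 pc3: +8 =406
r50=110010 pc3: +8 =414
r51=110011 pc4: +16 =430
r52=110100 pc3: +8 =438
r53=110101 pc4: +16 =454
r54=110110 pc4: +16 =470
r55=110111 pc5: +32 =502
r56=111000 pc3: +8 =510
r57=111001 pc4: +16 =526
r58=111010 pc4: +16 =542
r59=111011 pc5: +32 =574
r60=111100 pc4: +16 =590
r61=111101 pc5: +32 =622
r62=111110 pc5: +32 =654
r63=111111 pc6: +64 =718
r64=1000000 pc1: +2 =720
r65=1000001 pc2: +4 =724
r66=1000010 pc2: +4 =728
r67=1000011 pc3: +8 =736
r68=1000100 pc2: +4 =740
r69=1000101 pc3: +8 =748
r70=1000110 pc3: +8 =756
r71=1000111 pc4: +16 =772
r72=1001000 pc2: +4 =776
r73=1001001 pc3: +8 =784
r74=1001010 pc3: +8 =792
r75=1001011 pc4: +16 =808
r76=1001100 pc3: +8 =816
r77=1001101 pc4: +16 =832
r78=1001110 pc4: +16 =848
r79=1001111 pc5: +32 =880
r80=1010000 pc2: +4 =884
r81=1010001 pc3: +8 =892
r82=1010010 pc3: +8 =900
r83=1010011 pc4: +16 =916
r84=1010100 pc3: +8 =924
r85=1010101 pc4: +16 =940
r86=1010110 pc4: +16 =956

Answer: 956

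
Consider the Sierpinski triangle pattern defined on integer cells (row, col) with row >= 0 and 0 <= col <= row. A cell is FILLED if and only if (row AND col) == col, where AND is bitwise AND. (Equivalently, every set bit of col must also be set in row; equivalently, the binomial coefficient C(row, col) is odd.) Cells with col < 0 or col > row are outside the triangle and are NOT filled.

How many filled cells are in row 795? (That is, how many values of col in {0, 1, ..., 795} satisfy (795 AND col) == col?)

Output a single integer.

795 in binary = 1100011011
popcount(795) = number of 1-bits in 1100011011 = 6
A col c satisfies (795 AND c) == c iff every set bit of c is also set in 795; each of the 6 set bits of 795 can independently be on or off in c.
count = 2^6 = 64

Answer: 64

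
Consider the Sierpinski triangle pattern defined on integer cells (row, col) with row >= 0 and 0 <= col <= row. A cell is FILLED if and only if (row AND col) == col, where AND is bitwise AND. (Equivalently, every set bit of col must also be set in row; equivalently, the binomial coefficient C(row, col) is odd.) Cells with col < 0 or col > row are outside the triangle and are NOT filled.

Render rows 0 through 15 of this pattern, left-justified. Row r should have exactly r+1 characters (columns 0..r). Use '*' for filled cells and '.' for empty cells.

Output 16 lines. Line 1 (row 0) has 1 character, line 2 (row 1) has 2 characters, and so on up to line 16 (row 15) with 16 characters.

Answer: *
**
*.*
****
*...*
**..**
*.*.*.*
********
*.......*
**......**
*.*.....*.*
****....****
*...*...*...*
**..**..**..**
*.*.*.*.*.*.*.*
****************

Derivation:
r0=0: *
r1=1: **
r2=10: *.*
r3=11: ****
r4=100: *...*
r5=101: **..**
r6=110: *.*.*.*
r7=111: ********
r8=1000: *.......*
r9=1001: **......**
r10=1010: *.*.....*.*
r11=1011: ****....****
r12=1100: *...*...*...*
r13=1101: **..**..**..**
r14=1110: *.*.*.*.*.*.*.*
r15=1111: ****************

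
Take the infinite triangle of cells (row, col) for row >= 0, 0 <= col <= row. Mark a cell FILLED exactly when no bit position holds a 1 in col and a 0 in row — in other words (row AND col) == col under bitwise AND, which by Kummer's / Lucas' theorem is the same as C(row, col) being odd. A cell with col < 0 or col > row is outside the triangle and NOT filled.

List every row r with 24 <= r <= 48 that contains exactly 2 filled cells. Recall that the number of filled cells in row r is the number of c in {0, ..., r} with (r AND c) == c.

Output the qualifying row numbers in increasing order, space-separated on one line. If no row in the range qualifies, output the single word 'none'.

Answer: 32

Derivation:
Row r has 2^popcount(r) filled cells, so we need popcount(r) = log2(2) = 1.
Scan r = 24..48 and keep those with exactly 1 one-bits:
r=24=11000 popcount=2 -> skip
r=25=11001 popcount=3 -> skip
r=26=11010 popcount=3 -> skip
r=27=11011 popcount=4 -> skip
r=28=11100 popcount=3 -> skip
r=29=11101 popcount=4 -> skip
r=30=11110 popcount=4 -> skip
r=31=11111 popcount=5 -> skip
r=32=100000 popcount=1 -> KEEP
r=33=100001 popcount=2 -> skip
r=34=100010 popcount=2 -> skip
r=35=100011 popcount=3 -> skip
r=36=100100 popcount=2 -> skip
r=37=100101 popcount=3 -> skip
r=38=100110 popcount=3 -> skip
r=39=100111 popcount=4 -> skip
r=40=101000 popcount=2 -> skip
r=41=101001 popcount=3 -> skip
r=42=101010 popcount=3 -> skip
r=43=101011 popcount=4 -> skip
r=44=101100 popcount=3 -> skip
r=45=101101 popcount=4 -> skip
r=46=101110 popcount=4 -> skip
r=47=101111 popcount=5 -> skip
r=48=110000 popcount=2 -> skip
Kept rows: 32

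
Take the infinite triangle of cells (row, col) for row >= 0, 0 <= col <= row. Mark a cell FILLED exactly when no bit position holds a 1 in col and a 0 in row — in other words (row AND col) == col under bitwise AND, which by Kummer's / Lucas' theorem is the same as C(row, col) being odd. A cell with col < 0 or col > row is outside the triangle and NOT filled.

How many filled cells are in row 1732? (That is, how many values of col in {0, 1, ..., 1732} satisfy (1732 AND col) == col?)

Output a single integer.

1732 in binary = 11011000100
popcount(1732) = number of 1-bits in 11011000100 = 5
A col c satisfies (1732 AND c) == c iff every set bit of c is also set in 1732; each of the 5 set bits of 1732 can independently be on or off in c.
count = 2^5 = 32

Answer: 32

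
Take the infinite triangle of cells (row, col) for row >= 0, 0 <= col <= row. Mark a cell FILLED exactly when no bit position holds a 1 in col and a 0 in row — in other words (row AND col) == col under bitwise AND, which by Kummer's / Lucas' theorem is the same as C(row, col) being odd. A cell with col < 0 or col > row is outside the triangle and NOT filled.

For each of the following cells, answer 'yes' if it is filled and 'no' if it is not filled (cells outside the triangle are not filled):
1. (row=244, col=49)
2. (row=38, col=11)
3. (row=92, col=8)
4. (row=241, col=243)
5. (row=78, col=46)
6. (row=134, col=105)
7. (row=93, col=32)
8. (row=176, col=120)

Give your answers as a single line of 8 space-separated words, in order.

Answer: no no yes no no no no no

Derivation:
(244,49): row=0b11110100, col=0b110001, row AND col = 0b110000 = 48; 48 != 49 -> empty
(38,11): row=0b100110, col=0b1011, row AND col = 0b10 = 2; 2 != 11 -> empty
(92,8): row=0b1011100, col=0b1000, row AND col = 0b1000 = 8; 8 == 8 -> filled
(241,243): col outside [0, 241] -> not filled
(78,46): row=0b1001110, col=0b101110, row AND col = 0b1110 = 14; 14 != 46 -> empty
(134,105): row=0b10000110, col=0b1101001, row AND col = 0b0 = 0; 0 != 105 -> empty
(93,32): row=0b1011101, col=0b100000, row AND col = 0b0 = 0; 0 != 32 -> empty
(176,120): row=0b10110000, col=0b1111000, row AND col = 0b110000 = 48; 48 != 120 -> empty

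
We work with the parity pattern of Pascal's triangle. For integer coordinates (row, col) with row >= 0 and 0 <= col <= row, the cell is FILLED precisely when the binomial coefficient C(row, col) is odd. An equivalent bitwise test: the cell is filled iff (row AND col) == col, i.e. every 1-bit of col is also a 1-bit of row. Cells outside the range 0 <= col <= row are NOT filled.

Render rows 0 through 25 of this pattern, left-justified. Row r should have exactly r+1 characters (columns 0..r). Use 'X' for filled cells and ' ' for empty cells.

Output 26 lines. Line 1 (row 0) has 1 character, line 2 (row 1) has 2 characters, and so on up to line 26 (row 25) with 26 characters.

r0=0: X
r1=1: XX
r2=10: X X
r3=11: XXXX
r4=100: X   X
r5=101: XX  XX
r6=110: X X X X
r7=111: XXXXXXXX
r8=1000: X       X
r9=1001: XX      XX
r10=1010: X X     X X
r11=1011: XXXX    XXXX
r12=1100: X   X   X   X
r13=1101: XX  XX  XX  XX
r14=1110: X X X X X X X X
r15=1111: XXXXXXXXXXXXXXXX
r16=10000: X               X
r17=10001: XX              XX
r18=10010: X X             X X
r19=10011: XXXX            XXXX
r20=10100: X   X           X   X
r21=10101: XX  XX          XX  XX
r22=10110: X X X X         X X X X
r23=10111: XXXXXXXX        XXXXXXXX
r24=11000: X       X       X       X
r25=11001: XX      XX      XX      XX

Answer: X
XX
X X
XXXX
X   X
XX  XX
X X X X
XXXXXXXX
X       X
XX      XX
X X     X X
XXXX    XXXX
X   X   X   X
XX  XX  XX  XX
X X X X X X X X
XXXXXXXXXXXXXXXX
X               X
XX              XX
X X             X X
XXXX            XXXX
X   X           X   X
XX  XX          XX  XX
X X X X         X X X X
XXXXXXXX        XXXXXXXX
X       X       X       X
XX      XX      XX      XX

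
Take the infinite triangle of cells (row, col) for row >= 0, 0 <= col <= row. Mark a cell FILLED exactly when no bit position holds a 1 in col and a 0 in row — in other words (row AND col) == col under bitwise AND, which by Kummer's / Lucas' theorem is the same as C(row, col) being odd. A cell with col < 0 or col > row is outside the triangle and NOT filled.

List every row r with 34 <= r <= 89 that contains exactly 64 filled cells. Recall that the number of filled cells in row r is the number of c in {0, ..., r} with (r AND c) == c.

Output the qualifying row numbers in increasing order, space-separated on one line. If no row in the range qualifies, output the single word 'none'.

Row r has 2^popcount(r) filled cells, so we need popcount(r) = log2(64) = 6.
Scan r = 34..89 and keep those with exactly 6 one-bits:
r=34=100010 popcount=2 -> skip
r=35=100011 popcount=3 -> skip
r=36=100100 popcount=2 -> skip
r=37=100101 popcount=3 -> skip
r=38=100110 popcount=3 -> skip
r=39=100111 popcount=4 -> skip
r=40=101000 popcount=2 -> skip
r=41=101001 popcount=3 -> skip
r=42=101010 popcount=3 -> skip
r=43=101011 popcount=4 -> skip
r=44=101100 popcount=3 -> skip
r=45=101101 popcount=4 -> skip
r=46=101110 popcount=4 -> skip
r=47=101111 popcount=5 -> skip
r=48=110000 popcount=2 -> skip
r=49=110001 popcount=3 -> skip
r=50=110010 popcount=3 -> skip
r=51=110011 popcount=4 -> skip
r=52=110100 popcount=3 -> skip
r=53=110101 popcount=4 -> skip
r=54=110110 popcount=4 -> skip
r=55=110111 popcount=5 -> skip
r=56=111000 popcount=3 -> skip
r=57=111001 popcount=4 -> skip
r=58=111010 popcount=4 -> skip
r=59=111011 popcount=5 -> skip
r=60=111100 popcount=4 -> skip
r=61=111101 popcount=5 -> skip
r=62=111110 popcount=5 -> skip
r=63=111111 popcount=6 -> KEEP
r=64=1000000 popcount=1 -> skip
r=65=1000001 popcount=2 -> skip
r=66=1000010 popcount=2 -> skip
r=67=1000011 popcount=3 -> skip
r=68=1000100 popcount=2 -> skip
r=69=1000101 popcount=3 -> skip
r=70=1000110 popcount=3 -> skip
r=71=1000111 popcount=4 -> skip
r=72=1001000 popcount=2 -> skip
r=73=1001001 popcount=3 -> skip
r=74=1001010 popcount=3 -> skip
r=75=1001011 popcount=4 -> skip
r=76=1001100 popcount=3 -> skip
r=77=1001101 popcount=4 -> skip
r=78=1001110 popcount=4 -> skip
r=79=1001111 popcount=5 -> skip
r=80=1010000 popcount=2 -> skip
r=81=1010001 popcount=3 -> skip
r=82=1010010 popcount=3 -> skip
r=83=1010011 popcount=4 -> skip
r=84=1010100 popcount=3 -> skip
r=85=1010101 popcount=4 -> skip
r=86=1010110 popcount=4 -> skip
r=87=1010111 popcount=5 -> skip
r=88=1011000 popcount=3 -> skip
r=89=1011001 popcount=4 -> skip
Kept rows: 63

Answer: 63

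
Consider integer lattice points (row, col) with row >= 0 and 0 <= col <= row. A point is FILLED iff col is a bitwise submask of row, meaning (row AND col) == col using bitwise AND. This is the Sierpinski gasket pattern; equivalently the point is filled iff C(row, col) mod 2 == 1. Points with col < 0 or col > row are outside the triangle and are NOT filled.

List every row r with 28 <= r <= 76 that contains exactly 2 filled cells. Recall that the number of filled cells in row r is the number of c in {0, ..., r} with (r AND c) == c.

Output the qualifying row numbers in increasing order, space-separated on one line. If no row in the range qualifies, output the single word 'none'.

Answer: 32 64

Derivation:
Row r has 2^popcount(r) filled cells, so we need popcount(r) = log2(2) = 1.
Scan r = 28..76 and keep those with exactly 1 one-bits:
r=28=11100 popcount=3 -> skip
r=29=11101 popcount=4 -> skip
r=30=11110 popcount=4 -> skip
r=31=11111 popcount=5 -> skip
r=32=100000 popcount=1 -> KEEP
r=33=100001 popcount=2 -> skip
r=34=100010 popcount=2 -> skip
r=35=100011 popcount=3 -> skip
r=36=100100 popcount=2 -> skip
r=37=100101 popcount=3 -> skip
r=38=100110 popcount=3 -> skip
r=39=100111 popcount=4 -> skip
r=40=101000 popcount=2 -> skip
r=41=101001 popcount=3 -> skip
r=42=101010 popcount=3 -> skip
r=43=101011 popcount=4 -> skip
r=44=101100 popcount=3 -> skip
r=45=101101 popcount=4 -> skip
r=46=101110 popcount=4 -> skip
r=47=101111 popcount=5 -> skip
r=48=110000 popcount=2 -> skip
r=49=110001 popcount=3 -> skip
r=50=110010 popcount=3 -> skip
r=51=110011 popcount=4 -> skip
r=52=110100 popcount=3 -> skip
r=53=110101 popcount=4 -> skip
r=54=110110 popcount=4 -> skip
r=55=110111 popcount=5 -> skip
r=56=111000 popcount=3 -> skip
r=57=111001 popcount=4 -> skip
r=58=111010 popcount=4 -> skip
r=59=111011 popcount=5 -> skip
r=60=111100 popcount=4 -> skip
r=61=111101 popcount=5 -> skip
r=62=111110 popcount=5 -> skip
r=63=111111 popcount=6 -> skip
r=64=1000000 popcount=1 -> KEEP
r=65=1000001 popcount=2 -> skip
r=66=1000010 popcount=2 -> skip
r=67=1000011 popcount=3 -> skip
r=68=1000100 popcount=2 -> skip
r=69=1000101 popcount=3 -> skip
r=70=1000110 popcount=3 -> skip
r=71=1000111 popcount=4 -> skip
r=72=1001000 popcount=2 -> skip
r=73=1001001 popcount=3 -> skip
r=74=1001010 popcount=3 -> skip
r=75=1001011 popcount=4 -> skip
r=76=1001100 popcount=3 -> skip
Kept rows: 32 64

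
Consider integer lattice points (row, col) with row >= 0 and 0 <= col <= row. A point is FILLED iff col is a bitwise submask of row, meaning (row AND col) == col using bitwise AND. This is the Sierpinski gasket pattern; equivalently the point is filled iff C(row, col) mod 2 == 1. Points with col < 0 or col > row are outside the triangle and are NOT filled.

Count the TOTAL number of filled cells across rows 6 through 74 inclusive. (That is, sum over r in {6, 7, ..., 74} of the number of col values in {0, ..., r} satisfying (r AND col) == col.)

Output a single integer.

Answer: 788

Derivation:
r6=110 pc2: +4 =4
r7=111 pc3: +8 =12
r8=1000 pc1: +2 =14
r9=1001 pc2: +4 =18
r10=1010 pc2: +4 =22
r11=1011 pc3: +8 =30
r12=1100 pc2: +4 =34
r13=1101 pc3: +8 =42
r14=1110 pc3: +8 =50
r15=1111 pc4: +16 =66
r16=10000 pc1: +2 =68
r17=10001 pc2: +4 =72
r18=10010 pc2: +4 =76
r19=10011 pc3: +8 =84
r20=10100 pc2: +4 =88
r21=10101 pc3: +8 =96
r22=10110 pc3: +8 =104
r23=10111 pc4: +16 =120
r24=11000 pc2: +4 =124
r25=11001 pc3: +8 =132
r26=11010 pc3: +8 =140
r27=11011 pc4: +16 =156
r28=11100 pc3: +8 =164
r29=11101 pc4: +16 =180
r30=11110 pc4: +16 =196
r31=11111 pc5: +32 =228
r32=100000 pc1: +2 =230
r33=100001 pc2: +4 =234
r34=100010 pc2: +4 =238
r35=100011 pc3: +8 =246
r36=100100 pc2: +4 =250
r37=100101 pc3: +8 =258
r38=100110 pc3: +8 =266
r39=100111 pc4: +16 =282
r40=101000 pc2: +4 =286
r41=101001 pc3: +8 =294
r42=101010 pc3: +8 =302
r43=101011 pc4: +16 =318
r44=101100 pc3: +8 =326
r45=101101 pc4: +16 =342
r46=101110 pc4: +16 =358
r47=101111 pc5: +32 =390
r48=110000 pc2: +4 =394
r49=110001 pc3: +8 =402
r50=110010 pc3: +8 =410
r51=110011 pc4: +16 =426
r52=110100 pc3: +8 =434
r53=110101 pc4: +16 =450
r54=110110 pc4: +16 =466
r55=110111 pc5: +32 =498
r56=111000 pc3: +8 =506
r57=111001 pc4: +16 =522
r58=111010 pc4: +16 =538
r59=111011 pc5: +32 =570
r60=111100 pc4: +16 =586
r61=111101 pc5: +32 =618
r62=111110 pc5: +32 =650
r63=111111 pc6: +64 =714
r64=1000000 pc1: +2 =716
r65=1000001 pc2: +4 =720
r66=1000010 pc2: +4 =724
r67=1000011 pc3: +8 =732
r68=1000100 pc2: +4 =736
r69=1000101 pc3: +8 =744
r70=1000110 pc3: +8 =752
r71=1000111 pc4: +16 =768
r72=1001000 pc2: +4 =772
r73=1001001 pc3: +8 =780
r74=1001010 pc3: +8 =788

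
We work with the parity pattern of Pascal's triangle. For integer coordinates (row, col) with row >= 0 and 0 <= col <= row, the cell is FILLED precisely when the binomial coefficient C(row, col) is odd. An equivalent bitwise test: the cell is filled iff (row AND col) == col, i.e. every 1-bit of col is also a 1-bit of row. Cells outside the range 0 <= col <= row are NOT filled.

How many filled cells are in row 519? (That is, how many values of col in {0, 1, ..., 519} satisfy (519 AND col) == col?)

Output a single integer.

519 in binary = 1000000111
popcount(519) = number of 1-bits in 1000000111 = 4
A col c satisfies (519 AND c) == c iff every set bit of c is also set in 519; each of the 4 set bits of 519 can independently be on or off in c.
count = 2^4 = 16

Answer: 16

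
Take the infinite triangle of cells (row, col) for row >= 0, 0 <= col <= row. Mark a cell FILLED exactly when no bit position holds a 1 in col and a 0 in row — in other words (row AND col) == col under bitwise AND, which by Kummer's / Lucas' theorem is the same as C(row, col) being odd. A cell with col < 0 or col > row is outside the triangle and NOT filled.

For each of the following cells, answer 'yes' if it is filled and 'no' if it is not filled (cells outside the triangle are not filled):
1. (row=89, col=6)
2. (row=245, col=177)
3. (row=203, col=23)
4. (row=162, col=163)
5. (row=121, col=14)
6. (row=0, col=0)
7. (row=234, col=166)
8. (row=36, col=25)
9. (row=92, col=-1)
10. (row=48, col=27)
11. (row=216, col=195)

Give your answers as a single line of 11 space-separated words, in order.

(89,6): row=0b1011001, col=0b110, row AND col = 0b0 = 0; 0 != 6 -> empty
(245,177): row=0b11110101, col=0b10110001, row AND col = 0b10110001 = 177; 177 == 177 -> filled
(203,23): row=0b11001011, col=0b10111, row AND col = 0b11 = 3; 3 != 23 -> empty
(162,163): col outside [0, 162] -> not filled
(121,14): row=0b1111001, col=0b1110, row AND col = 0b1000 = 8; 8 != 14 -> empty
(0,0): row=0b0, col=0b0, row AND col = 0b0 = 0; 0 == 0 -> filled
(234,166): row=0b11101010, col=0b10100110, row AND col = 0b10100010 = 162; 162 != 166 -> empty
(36,25): row=0b100100, col=0b11001, row AND col = 0b0 = 0; 0 != 25 -> empty
(92,-1): col outside [0, 92] -> not filled
(48,27): row=0b110000, col=0b11011, row AND col = 0b10000 = 16; 16 != 27 -> empty
(216,195): row=0b11011000, col=0b11000011, row AND col = 0b11000000 = 192; 192 != 195 -> empty

Answer: no yes no no no yes no no no no no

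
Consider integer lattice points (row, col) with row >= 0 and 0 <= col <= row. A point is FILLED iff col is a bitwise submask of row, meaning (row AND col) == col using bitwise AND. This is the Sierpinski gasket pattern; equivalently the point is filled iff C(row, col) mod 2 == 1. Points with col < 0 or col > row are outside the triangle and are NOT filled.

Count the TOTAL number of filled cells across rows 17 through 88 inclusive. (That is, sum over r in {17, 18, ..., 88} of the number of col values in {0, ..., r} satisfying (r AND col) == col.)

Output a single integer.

Answer: 924

Derivation:
r17=10001 pc2: +4 =4
r18=10010 pc2: +4 =8
r19=10011 pc3: +8 =16
r20=10100 pc2: +4 =20
r21=10101 pc3: +8 =28
r22=10110 pc3: +8 =36
r23=10111 pc4: +16 =52
r24=11000 pc2: +4 =56
r25=11001 pc3: +8 =64
r26=11010 pc3: +8 =72
r27=11011 pc4: +16 =88
r28=11100 pc3: +8 =96
r29=11101 pc4: +16 =112
r30=11110 pc4: +16 =128
r31=11111 pc5: +32 =160
r32=100000 pc1: +2 =162
r33=100001 pc2: +4 =166
r34=100010 pc2: +4 =170
r35=100011 pc3: +8 =178
r36=100100 pc2: +4 =182
r37=100101 pc3: +8 =190
r38=100110 pc3: +8 =198
r39=100111 pc4: +16 =214
r40=101000 pc2: +4 =218
r41=101001 pc3: +8 =226
r42=101010 pc3: +8 =234
r43=101011 pc4: +16 =250
r44=101100 pc3: +8 =258
r45=101101 pc4: +16 =274
r46=101110 pc4: +16 =290
r47=101111 pc5: +32 =322
r48=110000 pc2: +4 =326
r49=110001 pc3: +8 =334
r50=110010 pc3: +8 =342
r51=110011 pc4: +16 =358
r52=110100 pc3: +8 =366
r53=110101 pc4: +16 =382
r54=110110 pc4: +16 =398
r55=110111 pc5: +32 =430
r56=111000 pc3: +8 =438
r57=111001 pc4: +16 =454
r58=111010 pc4: +16 =470
r59=111011 pc5: +32 =502
r60=111100 pc4: +16 =518
r61=111101 pc5: +32 =550
r62=111110 pc5: +32 =582
r63=111111 pc6: +64 =646
r64=1000000 pc1: +2 =648
r65=1000001 pc2: +4 =652
r66=1000010 pc2: +4 =656
r67=1000011 pc3: +8 =664
r68=1000100 pc2: +4 =668
r69=1000101 pc3: +8 =676
r70=1000110 pc3: +8 =684
r71=1000111 pc4: +16 =700
r72=1001000 pc2: +4 =704
r73=1001001 pc3: +8 =712
r74=1001010 pc3: +8 =720
r75=1001011 pc4: +16 =736
r76=1001100 pc3: +8 =744
r77=1001101 pc4: +16 =760
r78=1001110 pc4: +16 =776
r79=1001111 pc5: +32 =808
r80=1010000 pc2: +4 =812
r81=1010001 pc3: +8 =820
r82=1010010 pc3: +8 =828
r83=1010011 pc4: +16 =844
r84=1010100 pc3: +8 =852
r85=1010101 pc4: +16 =868
r86=1010110 pc4: +16 =884
r87=1010111 pc5: +32 =916
r88=1011000 pc3: +8 =924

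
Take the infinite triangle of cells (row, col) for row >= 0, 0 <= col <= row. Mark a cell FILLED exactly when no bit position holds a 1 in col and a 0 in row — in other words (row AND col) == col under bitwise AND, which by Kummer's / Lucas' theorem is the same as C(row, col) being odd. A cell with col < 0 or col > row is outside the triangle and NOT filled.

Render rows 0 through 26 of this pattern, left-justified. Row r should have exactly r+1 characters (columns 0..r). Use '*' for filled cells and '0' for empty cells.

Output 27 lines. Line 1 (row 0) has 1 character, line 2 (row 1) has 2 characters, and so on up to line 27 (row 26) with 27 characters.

r0=0: *
r1=1: **
r2=10: *0*
r3=11: ****
r4=100: *000*
r5=101: **00**
r6=110: *0*0*0*
r7=111: ********
r8=1000: *0000000*
r9=1001: **000000**
r10=1010: *0*00000*0*
r11=1011: ****0000****
r12=1100: *000*000*000*
r13=1101: **00**00**00**
r14=1110: *0*0*0*0*0*0*0*
r15=1111: ****************
r16=10000: *000000000000000*
r17=10001: **00000000000000**
r18=10010: *0*0000000000000*0*
r19=10011: ****000000000000****
r20=10100: *000*00000000000*000*
r21=10101: **00**0000000000**00**
r22=10110: *0*0*0*000000000*0*0*0*
r23=10111: ********00000000********
r24=11000: *0000000*0000000*0000000*
r25=11001: **000000**000000**000000**
r26=11010: *0*00000*0*00000*0*00000*0*

Answer: *
**
*0*
****
*000*
**00**
*0*0*0*
********
*0000000*
**000000**
*0*00000*0*
****0000****
*000*000*000*
**00**00**00**
*0*0*0*0*0*0*0*
****************
*000000000000000*
**00000000000000**
*0*0000000000000*0*
****000000000000****
*000*00000000000*000*
**00**0000000000**00**
*0*0*0*000000000*0*0*0*
********00000000********
*0000000*0000000*0000000*
**000000**000000**000000**
*0*00000*0*00000*0*00000*0*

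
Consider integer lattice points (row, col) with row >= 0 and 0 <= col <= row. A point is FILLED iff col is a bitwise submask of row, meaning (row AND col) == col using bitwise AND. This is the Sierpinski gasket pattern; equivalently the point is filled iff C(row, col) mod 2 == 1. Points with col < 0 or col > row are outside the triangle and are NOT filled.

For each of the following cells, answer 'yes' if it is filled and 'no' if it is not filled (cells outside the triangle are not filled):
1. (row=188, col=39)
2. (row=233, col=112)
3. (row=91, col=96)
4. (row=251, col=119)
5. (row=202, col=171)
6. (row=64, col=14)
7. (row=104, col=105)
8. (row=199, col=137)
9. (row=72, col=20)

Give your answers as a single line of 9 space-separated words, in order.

Answer: no no no no no no no no no

Derivation:
(188,39): row=0b10111100, col=0b100111, row AND col = 0b100100 = 36; 36 != 39 -> empty
(233,112): row=0b11101001, col=0b1110000, row AND col = 0b1100000 = 96; 96 != 112 -> empty
(91,96): col outside [0, 91] -> not filled
(251,119): row=0b11111011, col=0b1110111, row AND col = 0b1110011 = 115; 115 != 119 -> empty
(202,171): row=0b11001010, col=0b10101011, row AND col = 0b10001010 = 138; 138 != 171 -> empty
(64,14): row=0b1000000, col=0b1110, row AND col = 0b0 = 0; 0 != 14 -> empty
(104,105): col outside [0, 104] -> not filled
(199,137): row=0b11000111, col=0b10001001, row AND col = 0b10000001 = 129; 129 != 137 -> empty
(72,20): row=0b1001000, col=0b10100, row AND col = 0b0 = 0; 0 != 20 -> empty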